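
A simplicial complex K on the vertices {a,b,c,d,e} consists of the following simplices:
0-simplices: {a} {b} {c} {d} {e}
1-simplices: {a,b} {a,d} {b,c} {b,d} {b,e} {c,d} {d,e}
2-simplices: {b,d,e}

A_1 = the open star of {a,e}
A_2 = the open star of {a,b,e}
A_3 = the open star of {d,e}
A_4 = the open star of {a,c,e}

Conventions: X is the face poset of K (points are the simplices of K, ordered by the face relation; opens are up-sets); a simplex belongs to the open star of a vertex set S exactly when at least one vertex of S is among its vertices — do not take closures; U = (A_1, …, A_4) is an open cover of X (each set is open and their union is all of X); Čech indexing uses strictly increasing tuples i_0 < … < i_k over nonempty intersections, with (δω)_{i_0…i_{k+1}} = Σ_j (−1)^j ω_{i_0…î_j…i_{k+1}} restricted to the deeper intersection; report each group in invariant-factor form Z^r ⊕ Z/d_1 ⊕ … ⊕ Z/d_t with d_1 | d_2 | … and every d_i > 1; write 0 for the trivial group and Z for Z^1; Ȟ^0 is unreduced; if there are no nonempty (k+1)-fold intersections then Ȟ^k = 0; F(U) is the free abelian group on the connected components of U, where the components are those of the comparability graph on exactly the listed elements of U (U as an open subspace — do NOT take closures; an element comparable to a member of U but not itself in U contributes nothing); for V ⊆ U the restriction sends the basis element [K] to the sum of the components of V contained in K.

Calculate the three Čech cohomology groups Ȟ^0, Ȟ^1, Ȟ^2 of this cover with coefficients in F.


nerve simplices:
  A1={{a},{e},{a,b},{a,d},{b,e},{d,e},{b,d,e}} A2={{a},{b},{e},{a,b},{a,d},{b,c},{b,d},{b,e},{d,e},{b,d,e}} A3={{d},{e},{a,d},{b,d},{b,e},{c,d},{d,e},{b,d,e}} A4={{a},{c},{e},{a,b},{a,d},{b,c},{b,e},{c,d},{d,e},{b,d,e}}
  A12={{a},{e},{a,b},{a,d},{b,e},{d,e},{b,d,e}} A13={{e},{a,d},{b,e},{d,e},{b,d,e}} A14={{a},{e},{a,b},{a,d},{b,e},{d,e},{b,d,e}} A23={{e},{a,d},{b,d},{b,e},{d,e},{b,d,e}} A24={{a},{e},{a,b},{a,d},{b,c},{b,e},{d,e},{b,d,e}} A34={{e},{a,d},{b,e},{c,d},{d,e},{b,d,e}}
  A123={{e},{a,d},{b,e},{d,e},{b,d,e}} A124={{a},{e},{a,b},{a,d},{b,e},{d,e},{b,d,e}} A134={{e},{a,d},{b,e},{d,e},{b,d,e}} A234={{e},{a,d},{b,e},{d,e},{b,d,e}}
  A1234={{e},{a,d},{b,e},{d,e},{b,d,e}}
components per intersection:
  A1: {{a},{a,b},{a,d}} {{e},{b,e},{d,e},{b,d,e}}
  A2: {{a},{b},{e},{a,b},{a,d},{b,c},{b,d},{b,e},{d,e},{b,d,e}}
  A3: {{d},{e},{a,d},{b,d},{b,e},{c,d},{d,e},{b,d,e}}
  A4: {{a},{a,b},{a,d}} {{c},{b,c},{c,d}} {{e},{b,e},{d,e},{b,d,e}}
  A12: {{a},{a,b},{a,d}} {{e},{b,e},{d,e},{b,d,e}}
  A13: {{e},{b,e},{d,e},{b,d,e}} {{a,d}}
  A14: {{a},{a,b},{a,d}} {{e},{b,e},{d,e},{b,d,e}}
  A23: {{e},{b,d},{b,e},{d,e},{b,d,e}} {{a,d}}
  A24: {{a},{a,b},{a,d}} {{e},{b,e},{d,e},{b,d,e}} {{b,c}}
  A34: {{e},{b,e},{d,e},{b,d,e}} {{a,d}} {{c,d}}
  A123: {{e},{b,e},{d,e},{b,d,e}} {{a,d}}
  A124: {{a},{a,b},{a,d}} {{e},{b,e},{d,e},{b,d,e}}
  A134: {{e},{b,e},{d,e},{b,d,e}} {{a,d}}
  A234: {{e},{b,e},{d,e},{b,d,e}} {{a,d}}
  A1234: {{e},{b,e},{d,e},{b,d,e}} {{a,d}}
C dims 7,14,8,2; δ0: rk 6, SNF 1^6; δ1: rk 6, SNF 1^6; δ2: rk 2, SNF 1^2
degree 0: 7−6−0 = 1 → Ȟ^0 ≅ Z
degree 1: 14−6−6 = 2 → Ȟ^1 ≅ Z^2
degree 2: 8−2−6 = 0 → Ȟ^2 ≅ 0

Ȟ^0(U;F) ≅ Z,  Ȟ^1(U;F) ≅ Z^2,  Ȟ^2(U;F) ≅ 0


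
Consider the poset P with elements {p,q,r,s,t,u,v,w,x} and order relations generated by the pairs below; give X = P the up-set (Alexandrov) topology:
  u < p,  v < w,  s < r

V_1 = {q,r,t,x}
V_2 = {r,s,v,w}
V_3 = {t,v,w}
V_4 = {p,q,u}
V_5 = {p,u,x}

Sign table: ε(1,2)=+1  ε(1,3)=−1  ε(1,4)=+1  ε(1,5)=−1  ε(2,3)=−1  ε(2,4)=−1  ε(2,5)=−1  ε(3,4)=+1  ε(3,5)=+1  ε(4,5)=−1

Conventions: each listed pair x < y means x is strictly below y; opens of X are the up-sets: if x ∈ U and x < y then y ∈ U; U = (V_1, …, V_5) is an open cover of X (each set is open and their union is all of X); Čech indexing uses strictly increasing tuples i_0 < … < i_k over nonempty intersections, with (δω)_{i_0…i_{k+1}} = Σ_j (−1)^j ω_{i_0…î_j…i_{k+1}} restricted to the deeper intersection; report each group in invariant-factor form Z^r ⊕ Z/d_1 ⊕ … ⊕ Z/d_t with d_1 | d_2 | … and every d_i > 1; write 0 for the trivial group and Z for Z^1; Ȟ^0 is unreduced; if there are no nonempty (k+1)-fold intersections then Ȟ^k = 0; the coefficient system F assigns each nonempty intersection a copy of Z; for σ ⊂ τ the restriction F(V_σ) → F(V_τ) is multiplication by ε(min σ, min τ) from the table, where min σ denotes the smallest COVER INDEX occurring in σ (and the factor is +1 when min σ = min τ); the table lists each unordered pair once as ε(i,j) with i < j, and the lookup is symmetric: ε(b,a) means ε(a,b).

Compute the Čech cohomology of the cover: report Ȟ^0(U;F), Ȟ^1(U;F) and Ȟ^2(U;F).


Ȟ^0 = Z,  Ȟ^1 = Z^2,  Ȟ^2 = 0

nonempty intersections:
  V12={r} V13={t} V14={q} V15={x} V23={v,w} V45={p,u}
C dims 5,6; δ0: rk 4, SNF 1^4
Ȟ^0: (5−4)−0=1 ⇒ Z
Ȟ^1: (6−0)−4=2 ⇒ Z^2
Ȟ^2: (0−0)−0=0 ⇒ 0


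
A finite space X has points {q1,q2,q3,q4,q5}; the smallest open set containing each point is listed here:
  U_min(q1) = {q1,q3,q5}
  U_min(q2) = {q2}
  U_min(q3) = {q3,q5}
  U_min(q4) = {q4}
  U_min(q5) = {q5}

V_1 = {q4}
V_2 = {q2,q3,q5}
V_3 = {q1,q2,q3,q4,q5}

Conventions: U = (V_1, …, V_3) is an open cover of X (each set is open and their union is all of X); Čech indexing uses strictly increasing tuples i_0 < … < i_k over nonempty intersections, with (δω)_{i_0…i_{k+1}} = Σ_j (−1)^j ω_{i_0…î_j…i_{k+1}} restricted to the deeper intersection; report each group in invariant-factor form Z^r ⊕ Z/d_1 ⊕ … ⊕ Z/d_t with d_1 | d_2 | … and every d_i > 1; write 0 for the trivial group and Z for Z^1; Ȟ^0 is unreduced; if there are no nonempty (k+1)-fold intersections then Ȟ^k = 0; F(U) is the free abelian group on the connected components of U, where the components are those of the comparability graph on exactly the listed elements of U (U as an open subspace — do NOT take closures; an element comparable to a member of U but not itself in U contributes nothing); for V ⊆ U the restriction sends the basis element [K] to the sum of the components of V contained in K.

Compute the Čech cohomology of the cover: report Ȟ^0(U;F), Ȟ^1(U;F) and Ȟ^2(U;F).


intersection data:
  V13={q4} V23={q2,q3,q5}
components per intersection:
  V1: {q4}
  V2: {q2} {q3,q5}
  V3: {q1,q3,q5} {q2} {q4}
  V13: {q4}
  V23: {q2} {q3,q5}
C dims 6,3; δ0: rk 3, SNF 1^3
Ȟ^0 = (6 − 3) − 0 = 3, so Ȟ^0 ≅ Z^3
Ȟ^1 = (3 − 0) − 3 = 0, so Ȟ^1 ≅ 0
Ȟ^2 = (0 − 0) − 0 = 0, so Ȟ^2 ≅ 0

Ȟ^0 ≅ Z^3,  Ȟ^1 ≅ 0,  Ȟ^2 ≅ 0


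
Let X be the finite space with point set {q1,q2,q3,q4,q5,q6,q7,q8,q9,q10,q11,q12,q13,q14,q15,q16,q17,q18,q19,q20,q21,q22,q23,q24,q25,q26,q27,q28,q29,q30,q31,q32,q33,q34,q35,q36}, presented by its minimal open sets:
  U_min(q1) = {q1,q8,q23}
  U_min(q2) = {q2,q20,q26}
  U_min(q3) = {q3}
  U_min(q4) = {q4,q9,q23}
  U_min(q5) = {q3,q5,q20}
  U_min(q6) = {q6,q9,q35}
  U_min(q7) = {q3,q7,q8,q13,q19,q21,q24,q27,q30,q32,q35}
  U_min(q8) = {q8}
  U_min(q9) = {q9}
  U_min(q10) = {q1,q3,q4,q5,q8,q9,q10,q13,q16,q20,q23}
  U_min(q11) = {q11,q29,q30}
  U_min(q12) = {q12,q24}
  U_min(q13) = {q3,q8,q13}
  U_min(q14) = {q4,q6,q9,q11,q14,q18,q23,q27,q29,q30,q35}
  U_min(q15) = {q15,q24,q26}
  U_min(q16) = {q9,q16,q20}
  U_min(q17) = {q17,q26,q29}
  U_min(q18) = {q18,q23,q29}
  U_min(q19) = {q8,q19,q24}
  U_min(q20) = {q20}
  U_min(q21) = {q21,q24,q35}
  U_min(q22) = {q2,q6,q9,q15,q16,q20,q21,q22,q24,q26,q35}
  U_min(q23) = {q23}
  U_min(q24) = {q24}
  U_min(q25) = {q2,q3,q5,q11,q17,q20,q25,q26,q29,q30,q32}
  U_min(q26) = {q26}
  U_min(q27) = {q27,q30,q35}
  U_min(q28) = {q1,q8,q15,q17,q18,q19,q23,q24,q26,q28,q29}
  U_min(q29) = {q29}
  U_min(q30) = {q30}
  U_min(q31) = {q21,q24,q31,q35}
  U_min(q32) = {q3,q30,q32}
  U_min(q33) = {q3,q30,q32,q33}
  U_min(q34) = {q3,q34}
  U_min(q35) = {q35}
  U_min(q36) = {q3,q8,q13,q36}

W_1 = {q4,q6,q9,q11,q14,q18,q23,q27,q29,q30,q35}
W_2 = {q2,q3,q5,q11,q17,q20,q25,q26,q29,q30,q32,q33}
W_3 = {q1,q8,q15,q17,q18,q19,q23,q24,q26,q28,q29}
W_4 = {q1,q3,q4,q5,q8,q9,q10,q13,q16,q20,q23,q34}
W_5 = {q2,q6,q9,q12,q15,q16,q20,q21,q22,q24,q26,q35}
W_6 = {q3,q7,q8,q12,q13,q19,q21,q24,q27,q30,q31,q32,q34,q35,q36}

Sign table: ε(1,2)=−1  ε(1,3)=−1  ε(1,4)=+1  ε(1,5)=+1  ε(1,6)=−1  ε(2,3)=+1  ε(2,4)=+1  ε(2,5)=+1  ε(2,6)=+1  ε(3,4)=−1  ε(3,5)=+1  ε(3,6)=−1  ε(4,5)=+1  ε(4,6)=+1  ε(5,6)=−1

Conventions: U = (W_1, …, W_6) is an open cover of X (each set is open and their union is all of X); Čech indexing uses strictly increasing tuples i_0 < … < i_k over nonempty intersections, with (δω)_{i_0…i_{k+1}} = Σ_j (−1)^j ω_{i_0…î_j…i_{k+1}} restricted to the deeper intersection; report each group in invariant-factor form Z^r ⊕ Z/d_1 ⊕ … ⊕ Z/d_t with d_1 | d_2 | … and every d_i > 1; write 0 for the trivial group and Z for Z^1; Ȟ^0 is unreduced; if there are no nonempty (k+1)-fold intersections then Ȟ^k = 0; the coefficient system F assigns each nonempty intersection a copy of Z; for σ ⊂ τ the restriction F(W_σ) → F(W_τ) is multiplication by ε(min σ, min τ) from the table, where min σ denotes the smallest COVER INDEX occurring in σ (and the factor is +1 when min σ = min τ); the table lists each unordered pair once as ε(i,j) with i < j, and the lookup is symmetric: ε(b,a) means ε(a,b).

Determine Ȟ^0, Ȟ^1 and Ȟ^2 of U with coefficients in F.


Ȟ^0(U;F) ≅ 0, Ȟ^1(U;F) ≅ Z/2 and Ȟ^2(U;F) ≅ Z

cover nerve:
  W12={q11,q29,q30} W13={q18,q23,q29} W14={q4,q9,q23} W15={q6,q9,q35} W16={q27,q30,q35} W23={q17,q26,q29} W24={q3,q5,q20} W25={q2,q20,q26} W26={q3,q30,q32} W34={q1,q8,q23} W35={q15,q24,q26} W36={q8,q19,q24} W45={q9,q16,q20} W46={q3,q8,q13,q34} W56={q12,q21,q24,q35}
  W123={q29} W126={q30} W134={q23} W145={q9} W156={q35} W235={q26} W245={q20} W246={q3} W346={q8} W356={q24}
C dims 6,15,10; δ0: rk 6, SNF 1^5·2; δ1: rk 9, SNF 1^9
Ȟ^0: (6−6)−0=0 ⇒ 0
Ȟ^1: (15−9)−6=0 plus torsion [2] ⇒ Z/2
Ȟ^2: (10−0)−9=1 ⇒ Z


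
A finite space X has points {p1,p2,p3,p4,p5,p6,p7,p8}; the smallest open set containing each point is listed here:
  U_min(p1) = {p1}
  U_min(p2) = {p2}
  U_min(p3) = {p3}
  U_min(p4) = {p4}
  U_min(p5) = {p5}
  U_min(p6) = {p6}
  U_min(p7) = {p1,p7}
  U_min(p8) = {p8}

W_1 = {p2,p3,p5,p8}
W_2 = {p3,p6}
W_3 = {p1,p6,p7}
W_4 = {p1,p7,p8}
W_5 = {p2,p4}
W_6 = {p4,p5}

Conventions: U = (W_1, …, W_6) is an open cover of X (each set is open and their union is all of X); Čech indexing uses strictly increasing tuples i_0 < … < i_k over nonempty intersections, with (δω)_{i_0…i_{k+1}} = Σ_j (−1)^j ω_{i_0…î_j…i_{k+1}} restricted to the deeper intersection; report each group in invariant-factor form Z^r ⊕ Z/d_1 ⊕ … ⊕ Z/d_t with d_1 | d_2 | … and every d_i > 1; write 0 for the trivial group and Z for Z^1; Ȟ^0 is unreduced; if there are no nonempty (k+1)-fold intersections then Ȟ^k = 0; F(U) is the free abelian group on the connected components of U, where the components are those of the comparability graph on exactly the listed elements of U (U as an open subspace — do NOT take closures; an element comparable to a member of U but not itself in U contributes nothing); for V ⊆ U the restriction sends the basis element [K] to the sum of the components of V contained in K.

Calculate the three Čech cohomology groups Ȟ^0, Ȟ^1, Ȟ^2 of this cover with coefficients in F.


nonempty overlaps:
  W12={p3} W14={p8} W15={p2} W16={p5} W23={p6} W34={p1,p7} W56={p4}
components per intersection:
  W1: {p2} {p3} {p5} {p8}
  W2: {p3} {p6}
  W3: {p1,p7} {p6}
  W4: {p1,p7} {p8}
  W5: {p2} {p4}
  W6: {p4} {p5}
  W12: {p3}
  W14: {p8}
  W15: {p2}
  W16: {p5}
  W23: {p6}
  W34: {p1,p7}
  W56: {p4}
C dims 14,7; δ0: rk 7, SNF 1^7
degree 0: 14−7−0 = 7 → Ȟ^0 ≅ Z^7
degree 1: 7−0−7 = 0 → Ȟ^1 ≅ 0
degree 2: 0−0−0 = 0 → Ȟ^2 ≅ 0

Ȟ^0(U;F) ≅ Z^7, Ȟ^1(U;F) ≅ 0, Ȟ^2(U;F) ≅ 0


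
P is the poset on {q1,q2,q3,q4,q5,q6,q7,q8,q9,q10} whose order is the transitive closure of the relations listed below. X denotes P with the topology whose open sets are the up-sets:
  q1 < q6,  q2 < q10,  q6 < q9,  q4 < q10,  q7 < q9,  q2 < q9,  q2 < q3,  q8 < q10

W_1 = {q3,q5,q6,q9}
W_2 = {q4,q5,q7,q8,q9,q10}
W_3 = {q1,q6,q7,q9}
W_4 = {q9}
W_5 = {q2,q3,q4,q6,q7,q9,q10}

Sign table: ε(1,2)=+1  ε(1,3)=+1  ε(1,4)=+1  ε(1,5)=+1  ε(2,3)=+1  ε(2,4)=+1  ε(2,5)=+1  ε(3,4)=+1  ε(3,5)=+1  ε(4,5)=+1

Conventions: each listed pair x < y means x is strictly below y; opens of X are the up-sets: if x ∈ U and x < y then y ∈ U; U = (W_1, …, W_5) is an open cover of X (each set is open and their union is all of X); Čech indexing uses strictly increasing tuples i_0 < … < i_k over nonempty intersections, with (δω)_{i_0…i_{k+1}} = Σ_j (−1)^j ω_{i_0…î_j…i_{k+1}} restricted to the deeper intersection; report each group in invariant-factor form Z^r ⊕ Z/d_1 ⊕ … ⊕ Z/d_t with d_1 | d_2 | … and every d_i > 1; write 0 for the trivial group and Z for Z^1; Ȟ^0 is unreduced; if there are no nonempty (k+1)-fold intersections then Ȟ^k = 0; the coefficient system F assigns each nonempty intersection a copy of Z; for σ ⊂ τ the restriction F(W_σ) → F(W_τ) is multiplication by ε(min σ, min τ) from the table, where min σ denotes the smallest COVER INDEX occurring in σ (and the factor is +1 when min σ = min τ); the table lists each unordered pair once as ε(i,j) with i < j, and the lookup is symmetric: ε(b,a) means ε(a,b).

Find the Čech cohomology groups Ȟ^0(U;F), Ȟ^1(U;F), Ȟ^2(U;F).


Ȟ^0 = Z; Ȟ^1 = 0; Ȟ^2 = 0

cover nerve:
  W12={q5,q9} W13={q6,q9} W14={q9} W15={q3,q6,q9} W23={q7,q9} W24={q9} W25={q4,q7,q9,q10} W34={q9} W35={q6,q7,q9} W45={q9}
  W123={q9} W124={q9} W125={q9} W134={q9} W135={q6,q9} W145={q9} W234={q9} W235={q7,q9} W245={q9} W345={q9}
  W1234={q9} W1235={q9} W1245={q9} W1345={q9} W2345={q9}
  W12345={q9}
C dims 5,10,10,5; δ0: rk 4, SNF 1^4; δ1: rk 6, SNF 1^6; δ2: rk 4, SNF 1^4
Ȟ^0: (5−4)−0=1 ⇒ Z
Ȟ^1: (10−6)−4=0 ⇒ 0
Ȟ^2: (10−4)−6=0 ⇒ 0


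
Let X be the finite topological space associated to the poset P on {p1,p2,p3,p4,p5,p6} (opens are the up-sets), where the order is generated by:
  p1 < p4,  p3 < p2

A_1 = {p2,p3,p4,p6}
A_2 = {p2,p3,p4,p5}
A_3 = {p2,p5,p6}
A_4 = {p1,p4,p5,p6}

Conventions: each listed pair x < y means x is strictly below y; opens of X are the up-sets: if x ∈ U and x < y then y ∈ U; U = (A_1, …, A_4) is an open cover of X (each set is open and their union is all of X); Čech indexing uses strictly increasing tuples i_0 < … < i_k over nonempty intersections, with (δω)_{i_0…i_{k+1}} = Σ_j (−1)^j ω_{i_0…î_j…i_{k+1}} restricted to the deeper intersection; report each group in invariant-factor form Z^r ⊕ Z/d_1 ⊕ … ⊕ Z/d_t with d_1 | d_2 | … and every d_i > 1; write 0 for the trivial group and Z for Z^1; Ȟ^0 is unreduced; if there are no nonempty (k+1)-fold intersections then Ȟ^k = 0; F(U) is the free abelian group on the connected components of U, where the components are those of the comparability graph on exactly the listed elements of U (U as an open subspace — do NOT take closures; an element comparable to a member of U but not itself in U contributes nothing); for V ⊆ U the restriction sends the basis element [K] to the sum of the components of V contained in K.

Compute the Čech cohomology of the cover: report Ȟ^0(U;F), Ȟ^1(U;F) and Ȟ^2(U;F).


cover nerve:
  A12={p2,p3,p4} A13={p2,p6} A14={p4,p6} A23={p2,p5} A24={p4,p5} A34={p5,p6}
  A123={p2} A124={p4} A134={p6} A234={p5}
components per intersection:
  A1: {p2,p3} {p4} {p6}
  A2: {p2,p3} {p4} {p5}
  A3: {p2} {p5} {p6}
  A4: {p1,p4} {p5} {p6}
  A12: {p2,p3} {p4}
  A13: {p2} {p6}
  A14: {p4} {p6}
  A23: {p2} {p5}
  A24: {p4} {p5}
  A34: {p5} {p6}
  A123: {p2}
  A124: {p4}
  A134: {p6}
  A234: {p5}
C dims 12,12,4; δ0: rk 8, SNF 1^8; δ1: rk 4, SNF 1^4
Ȟ^0: (12−8)−0=4 ⇒ Z^4
Ȟ^1: (12−4)−8=0 ⇒ 0
Ȟ^2: (4−0)−4=0 ⇒ 0

Ȟ^0(U;F) ≅ Z^4; Ȟ^1(U;F) ≅ 0; Ȟ^2(U;F) ≅ 0


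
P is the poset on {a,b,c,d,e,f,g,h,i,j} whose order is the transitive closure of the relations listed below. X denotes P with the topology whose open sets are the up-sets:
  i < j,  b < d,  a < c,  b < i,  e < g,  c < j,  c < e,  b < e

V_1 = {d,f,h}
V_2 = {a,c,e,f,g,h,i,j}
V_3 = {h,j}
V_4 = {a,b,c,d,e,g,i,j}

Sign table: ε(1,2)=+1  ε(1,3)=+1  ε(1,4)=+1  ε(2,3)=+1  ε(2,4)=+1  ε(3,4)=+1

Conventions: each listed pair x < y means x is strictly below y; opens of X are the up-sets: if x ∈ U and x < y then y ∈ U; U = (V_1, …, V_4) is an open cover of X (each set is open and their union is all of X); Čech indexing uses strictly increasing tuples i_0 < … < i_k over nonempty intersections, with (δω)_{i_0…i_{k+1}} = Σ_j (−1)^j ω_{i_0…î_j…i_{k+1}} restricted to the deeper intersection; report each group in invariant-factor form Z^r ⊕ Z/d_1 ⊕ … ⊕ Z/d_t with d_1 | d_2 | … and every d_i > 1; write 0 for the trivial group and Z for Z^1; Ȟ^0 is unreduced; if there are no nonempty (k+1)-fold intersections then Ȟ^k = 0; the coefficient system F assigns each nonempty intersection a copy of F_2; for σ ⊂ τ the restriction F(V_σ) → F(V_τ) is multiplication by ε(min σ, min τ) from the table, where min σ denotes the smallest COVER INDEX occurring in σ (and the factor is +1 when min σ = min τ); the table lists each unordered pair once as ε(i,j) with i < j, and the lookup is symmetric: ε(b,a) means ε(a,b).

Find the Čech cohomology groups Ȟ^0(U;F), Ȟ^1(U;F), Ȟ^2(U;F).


Ȟ^0 ≅ Z/2, Ȟ^1 ≅ Z/2 and Ȟ^2 ≅ 0

nonempty intersections:
  V12={f,h} V13={h} V14={d} V23={h,j} V24={a,c,e,g,i,j} V34={j}
  V123={h} V234={j}
C dims 4,6,2; δ0: rk_F2 3; δ1: rk_F2 2
Ȟ^0: (4−3)−0=1 ⇒ Z/2
Ȟ^1: (6−2)−3=1 ⇒ Z/2
Ȟ^2: (2−0)−2=0 ⇒ 0


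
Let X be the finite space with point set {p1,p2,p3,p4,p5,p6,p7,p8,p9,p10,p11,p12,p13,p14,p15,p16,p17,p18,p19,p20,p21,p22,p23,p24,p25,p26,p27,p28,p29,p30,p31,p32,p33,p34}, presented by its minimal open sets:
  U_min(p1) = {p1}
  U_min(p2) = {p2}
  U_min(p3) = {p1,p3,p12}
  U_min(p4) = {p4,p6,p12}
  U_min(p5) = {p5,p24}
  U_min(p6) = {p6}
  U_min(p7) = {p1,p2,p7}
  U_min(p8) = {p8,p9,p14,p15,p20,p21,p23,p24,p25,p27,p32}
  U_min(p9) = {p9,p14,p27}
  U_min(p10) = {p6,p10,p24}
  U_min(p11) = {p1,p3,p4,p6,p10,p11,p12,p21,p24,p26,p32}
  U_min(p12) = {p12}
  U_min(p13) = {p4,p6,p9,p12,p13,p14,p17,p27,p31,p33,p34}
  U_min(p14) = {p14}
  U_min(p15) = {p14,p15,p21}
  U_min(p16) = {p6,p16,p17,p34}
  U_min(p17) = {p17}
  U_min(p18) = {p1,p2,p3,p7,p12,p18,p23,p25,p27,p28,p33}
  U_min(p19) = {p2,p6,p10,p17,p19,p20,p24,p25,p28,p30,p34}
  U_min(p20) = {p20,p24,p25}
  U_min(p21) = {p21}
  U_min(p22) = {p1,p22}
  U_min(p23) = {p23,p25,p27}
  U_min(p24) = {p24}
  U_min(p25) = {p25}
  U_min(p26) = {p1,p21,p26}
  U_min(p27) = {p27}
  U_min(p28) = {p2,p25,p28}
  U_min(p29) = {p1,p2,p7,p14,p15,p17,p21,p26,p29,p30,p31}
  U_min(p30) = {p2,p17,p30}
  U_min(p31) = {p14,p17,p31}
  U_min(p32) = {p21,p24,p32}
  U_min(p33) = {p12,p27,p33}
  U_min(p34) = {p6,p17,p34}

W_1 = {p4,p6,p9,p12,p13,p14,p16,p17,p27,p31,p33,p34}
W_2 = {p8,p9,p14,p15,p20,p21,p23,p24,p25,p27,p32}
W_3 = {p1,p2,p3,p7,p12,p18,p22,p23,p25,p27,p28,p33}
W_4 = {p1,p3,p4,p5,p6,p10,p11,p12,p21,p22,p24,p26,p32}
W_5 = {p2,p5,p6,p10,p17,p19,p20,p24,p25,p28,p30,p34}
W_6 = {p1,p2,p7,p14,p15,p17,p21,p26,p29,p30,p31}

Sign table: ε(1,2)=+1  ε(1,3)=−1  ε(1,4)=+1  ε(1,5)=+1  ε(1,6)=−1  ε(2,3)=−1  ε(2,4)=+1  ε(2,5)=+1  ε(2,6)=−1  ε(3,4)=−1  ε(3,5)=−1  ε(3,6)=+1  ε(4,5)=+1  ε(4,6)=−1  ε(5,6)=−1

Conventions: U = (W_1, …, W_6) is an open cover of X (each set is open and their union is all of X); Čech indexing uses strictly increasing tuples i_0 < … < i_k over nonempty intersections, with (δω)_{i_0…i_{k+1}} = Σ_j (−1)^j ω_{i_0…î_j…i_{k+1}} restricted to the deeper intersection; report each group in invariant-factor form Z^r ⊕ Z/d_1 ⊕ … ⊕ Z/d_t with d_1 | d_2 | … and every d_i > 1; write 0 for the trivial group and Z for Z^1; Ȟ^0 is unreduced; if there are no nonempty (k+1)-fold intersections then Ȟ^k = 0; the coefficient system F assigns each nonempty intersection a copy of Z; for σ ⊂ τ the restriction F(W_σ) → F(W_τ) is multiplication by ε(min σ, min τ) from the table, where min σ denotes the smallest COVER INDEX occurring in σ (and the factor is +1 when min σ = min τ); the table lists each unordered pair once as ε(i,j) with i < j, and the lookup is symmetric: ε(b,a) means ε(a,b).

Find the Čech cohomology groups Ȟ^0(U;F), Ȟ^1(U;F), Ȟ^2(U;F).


nerve of the cover:
  W12={p9,p14,p27} W13={p12,p27,p33} W14={p4,p6,p12} W15={p6,p17,p34} W16={p14,p17,p31} W23={p23,p25,p27} W24={p21,p24,p32} W25={p20,p24,p25} W26={p14,p15,p21} W34={p1,p3,p12,p22} W35={p2,p25,p28} W36={p1,p2,p7} W45={p5,p6,p10,p24} W46={p1,p21,p26} W56={p2,p17,p30}
  W123={p27} W126={p14} W134={p12} W145={p6} W156={p17} W235={p25} W245={p24} W246={p21} W346={p1} W356={p2}
C dims 6,15,10; δ0: rk 5, SNF 1^5; δ1: rk 10, SNF 1^9·2
Ȟ^0 = (6 − 5) − 0 = 1, so Ȟ^0 ≅ Z
Ȟ^1 = (15 − 10) − 5 = 0, so Ȟ^1 ≅ 0
Ȟ^2 = (10 − 0) − 10 = 0 plus torsion [2], so Ȟ^2 ≅ Z/2

Ȟ^0(U;F) ≅ Z; Ȟ^1(U;F) ≅ 0; Ȟ^2(U;F) ≅ Z/2


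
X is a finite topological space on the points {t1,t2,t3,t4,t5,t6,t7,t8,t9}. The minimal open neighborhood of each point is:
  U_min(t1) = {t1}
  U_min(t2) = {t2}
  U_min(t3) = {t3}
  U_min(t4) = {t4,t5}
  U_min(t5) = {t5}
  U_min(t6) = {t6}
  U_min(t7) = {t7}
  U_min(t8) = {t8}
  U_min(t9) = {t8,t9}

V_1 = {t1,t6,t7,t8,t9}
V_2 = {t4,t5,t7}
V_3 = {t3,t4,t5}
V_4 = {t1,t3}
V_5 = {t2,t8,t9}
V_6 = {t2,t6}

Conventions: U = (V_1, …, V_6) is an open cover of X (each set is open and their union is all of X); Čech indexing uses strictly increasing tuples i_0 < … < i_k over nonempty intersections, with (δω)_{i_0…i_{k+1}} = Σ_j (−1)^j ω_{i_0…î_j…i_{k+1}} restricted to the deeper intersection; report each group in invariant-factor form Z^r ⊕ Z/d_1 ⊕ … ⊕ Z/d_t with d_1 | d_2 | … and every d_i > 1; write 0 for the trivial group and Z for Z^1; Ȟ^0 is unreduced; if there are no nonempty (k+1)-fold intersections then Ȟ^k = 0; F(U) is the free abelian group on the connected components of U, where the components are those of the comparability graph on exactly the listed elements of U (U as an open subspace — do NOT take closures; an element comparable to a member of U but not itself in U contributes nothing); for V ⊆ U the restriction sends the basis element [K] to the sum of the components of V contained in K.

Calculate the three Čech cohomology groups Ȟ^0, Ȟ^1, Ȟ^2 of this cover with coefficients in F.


Ȟ^0(U;F) ≅ Z^7; Ȟ^1(U;F) ≅ 0; Ȟ^2(U;F) ≅ 0

nerve simplices:
  V12={t7} V14={t1} V15={t8,t9} V16={t6} V23={t4,t5} V34={t3} V56={t2}
components per intersection:
  V1: {t1} {t6} {t7} {t8,t9}
  V2: {t4,t5} {t7}
  V3: {t3} {t4,t5}
  V4: {t1} {t3}
  V5: {t2} {t8,t9}
  V6: {t2} {t6}
  V12: {t7}
  V14: {t1}
  V15: {t8,t9}
  V16: {t6}
  V23: {t4,t5}
  V34: {t3}
  V56: {t2}
C dims 14,7; δ0: rk 7, SNF 1^7
degree 0: 14−7−0 = 7 → Ȟ^0 ≅ Z^7
degree 1: 7−0−7 = 0 → Ȟ^1 ≅ 0
degree 2: 0−0−0 = 0 → Ȟ^2 ≅ 0


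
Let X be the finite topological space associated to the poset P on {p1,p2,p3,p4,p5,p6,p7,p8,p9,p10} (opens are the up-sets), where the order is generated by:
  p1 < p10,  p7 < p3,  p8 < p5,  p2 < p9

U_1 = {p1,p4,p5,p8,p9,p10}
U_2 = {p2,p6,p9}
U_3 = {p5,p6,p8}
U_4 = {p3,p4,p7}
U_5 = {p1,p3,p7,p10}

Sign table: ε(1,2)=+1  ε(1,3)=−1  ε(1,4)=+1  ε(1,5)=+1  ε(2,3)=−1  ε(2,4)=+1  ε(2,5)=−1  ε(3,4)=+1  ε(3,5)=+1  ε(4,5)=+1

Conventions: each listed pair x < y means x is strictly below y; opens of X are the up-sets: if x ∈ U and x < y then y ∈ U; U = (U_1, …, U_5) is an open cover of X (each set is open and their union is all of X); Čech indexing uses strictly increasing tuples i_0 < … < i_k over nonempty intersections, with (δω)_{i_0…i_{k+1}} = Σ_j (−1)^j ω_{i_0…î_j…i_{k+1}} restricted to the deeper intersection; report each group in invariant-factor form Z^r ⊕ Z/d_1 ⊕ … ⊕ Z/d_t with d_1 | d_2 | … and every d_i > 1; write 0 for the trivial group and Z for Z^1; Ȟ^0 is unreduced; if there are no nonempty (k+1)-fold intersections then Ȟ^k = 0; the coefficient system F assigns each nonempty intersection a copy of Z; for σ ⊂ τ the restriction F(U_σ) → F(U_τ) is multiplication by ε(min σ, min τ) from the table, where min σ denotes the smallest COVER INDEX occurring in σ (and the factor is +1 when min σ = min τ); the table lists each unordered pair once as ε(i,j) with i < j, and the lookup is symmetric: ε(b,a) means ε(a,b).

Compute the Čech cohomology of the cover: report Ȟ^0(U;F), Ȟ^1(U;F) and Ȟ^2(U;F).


Ȟ^0(U;F) ≅ Z, Ȟ^1(U;F) ≅ Z^2 and Ȟ^2(U;F) ≅ 0

nerve simplices:
  U12={p9} U13={p5,p8} U14={p4} U15={p1,p10} U23={p6} U45={p3,p7}
C dims 5,6; δ0: rk 4, SNF 1^4
degree 0: 5−4−0 = 1 → Ȟ^0 ≅ Z
degree 1: 6−0−4 = 2 → Ȟ^1 ≅ Z^2
degree 2: 0−0−0 = 0 → Ȟ^2 ≅ 0


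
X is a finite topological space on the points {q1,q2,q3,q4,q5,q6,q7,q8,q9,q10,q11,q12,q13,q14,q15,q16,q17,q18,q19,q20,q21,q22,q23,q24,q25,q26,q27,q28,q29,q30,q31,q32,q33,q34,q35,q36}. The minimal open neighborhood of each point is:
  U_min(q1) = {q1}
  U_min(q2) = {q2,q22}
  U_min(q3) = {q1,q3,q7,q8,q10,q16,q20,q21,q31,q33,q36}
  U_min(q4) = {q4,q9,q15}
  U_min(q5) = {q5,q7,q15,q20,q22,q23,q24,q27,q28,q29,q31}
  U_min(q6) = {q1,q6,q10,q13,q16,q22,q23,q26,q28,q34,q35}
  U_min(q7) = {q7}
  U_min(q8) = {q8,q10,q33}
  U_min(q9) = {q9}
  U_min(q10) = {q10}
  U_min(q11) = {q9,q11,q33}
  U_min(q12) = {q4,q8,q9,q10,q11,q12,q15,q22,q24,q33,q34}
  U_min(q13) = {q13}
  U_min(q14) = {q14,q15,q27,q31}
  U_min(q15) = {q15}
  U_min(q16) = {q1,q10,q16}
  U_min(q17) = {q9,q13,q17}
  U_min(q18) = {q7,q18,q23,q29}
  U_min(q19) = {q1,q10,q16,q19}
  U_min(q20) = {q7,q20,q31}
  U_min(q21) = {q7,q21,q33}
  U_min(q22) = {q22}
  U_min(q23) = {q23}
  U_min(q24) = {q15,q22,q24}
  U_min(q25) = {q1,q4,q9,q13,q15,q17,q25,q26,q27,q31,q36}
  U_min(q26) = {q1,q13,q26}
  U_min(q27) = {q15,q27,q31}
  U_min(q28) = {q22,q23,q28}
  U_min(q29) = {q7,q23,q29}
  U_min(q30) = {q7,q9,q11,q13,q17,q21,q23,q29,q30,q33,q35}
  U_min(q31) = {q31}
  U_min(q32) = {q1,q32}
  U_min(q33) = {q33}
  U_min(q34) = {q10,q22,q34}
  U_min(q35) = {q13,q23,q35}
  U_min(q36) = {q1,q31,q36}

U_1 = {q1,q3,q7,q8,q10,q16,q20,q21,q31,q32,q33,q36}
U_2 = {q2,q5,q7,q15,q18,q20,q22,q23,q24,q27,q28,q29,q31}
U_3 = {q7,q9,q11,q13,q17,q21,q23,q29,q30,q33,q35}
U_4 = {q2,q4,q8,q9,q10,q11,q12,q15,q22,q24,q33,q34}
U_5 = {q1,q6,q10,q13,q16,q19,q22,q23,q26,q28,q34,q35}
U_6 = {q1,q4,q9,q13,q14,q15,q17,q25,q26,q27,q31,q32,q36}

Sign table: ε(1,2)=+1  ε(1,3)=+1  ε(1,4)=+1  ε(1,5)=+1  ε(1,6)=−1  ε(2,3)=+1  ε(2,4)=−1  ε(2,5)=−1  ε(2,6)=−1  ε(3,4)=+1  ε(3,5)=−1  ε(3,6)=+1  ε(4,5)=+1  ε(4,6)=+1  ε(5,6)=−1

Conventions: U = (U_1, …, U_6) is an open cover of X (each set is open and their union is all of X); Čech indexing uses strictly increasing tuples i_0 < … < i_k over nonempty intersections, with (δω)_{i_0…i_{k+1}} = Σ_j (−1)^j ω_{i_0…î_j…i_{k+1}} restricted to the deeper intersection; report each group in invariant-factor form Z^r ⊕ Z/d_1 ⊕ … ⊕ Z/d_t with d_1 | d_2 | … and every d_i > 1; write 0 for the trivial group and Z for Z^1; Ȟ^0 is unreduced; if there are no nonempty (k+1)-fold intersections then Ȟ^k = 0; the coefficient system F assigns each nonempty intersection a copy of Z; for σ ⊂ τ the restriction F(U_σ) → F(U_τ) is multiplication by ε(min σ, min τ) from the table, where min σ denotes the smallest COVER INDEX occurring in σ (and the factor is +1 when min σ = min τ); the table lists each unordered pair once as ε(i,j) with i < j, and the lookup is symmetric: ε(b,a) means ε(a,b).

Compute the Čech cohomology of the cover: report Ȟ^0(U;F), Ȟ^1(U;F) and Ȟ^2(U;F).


Ȟ^0 = 0, Ȟ^1 = Z/2, Ȟ^2 = Z

nerve simplices:
  U12={q7,q20,q31} U13={q7,q21,q33} U14={q8,q10,q33} U15={q1,q10,q16} U16={q1,q31,q32,q36} U23={q7,q23,q29} U24={q2,q15,q22,q24} U25={q22,q23,q28} U26={q15,q27,q31} U34={q9,q11,q33} U35={q13,q23,q35} U36={q9,q13,q17} U45={q10,q22,q34} U46={q4,q9,q15} U56={q1,q13,q26}
  U123={q7} U126={q31} U134={q33} U145={q10} U156={q1} U235={q23} U245={q22} U246={q15} U346={q9} U356={q13}
C dims 6,15,10; δ0: rk 6, SNF 1^5·2; δ1: rk 9, SNF 1^9
degree 0: 6−6−0 = 0 → Ȟ^0 ≅ 0
degree 1: 15−9−6 = 0 plus torsion [2] → Ȟ^1 ≅ Z/2
degree 2: 10−0−9 = 1 → Ȟ^2 ≅ Z


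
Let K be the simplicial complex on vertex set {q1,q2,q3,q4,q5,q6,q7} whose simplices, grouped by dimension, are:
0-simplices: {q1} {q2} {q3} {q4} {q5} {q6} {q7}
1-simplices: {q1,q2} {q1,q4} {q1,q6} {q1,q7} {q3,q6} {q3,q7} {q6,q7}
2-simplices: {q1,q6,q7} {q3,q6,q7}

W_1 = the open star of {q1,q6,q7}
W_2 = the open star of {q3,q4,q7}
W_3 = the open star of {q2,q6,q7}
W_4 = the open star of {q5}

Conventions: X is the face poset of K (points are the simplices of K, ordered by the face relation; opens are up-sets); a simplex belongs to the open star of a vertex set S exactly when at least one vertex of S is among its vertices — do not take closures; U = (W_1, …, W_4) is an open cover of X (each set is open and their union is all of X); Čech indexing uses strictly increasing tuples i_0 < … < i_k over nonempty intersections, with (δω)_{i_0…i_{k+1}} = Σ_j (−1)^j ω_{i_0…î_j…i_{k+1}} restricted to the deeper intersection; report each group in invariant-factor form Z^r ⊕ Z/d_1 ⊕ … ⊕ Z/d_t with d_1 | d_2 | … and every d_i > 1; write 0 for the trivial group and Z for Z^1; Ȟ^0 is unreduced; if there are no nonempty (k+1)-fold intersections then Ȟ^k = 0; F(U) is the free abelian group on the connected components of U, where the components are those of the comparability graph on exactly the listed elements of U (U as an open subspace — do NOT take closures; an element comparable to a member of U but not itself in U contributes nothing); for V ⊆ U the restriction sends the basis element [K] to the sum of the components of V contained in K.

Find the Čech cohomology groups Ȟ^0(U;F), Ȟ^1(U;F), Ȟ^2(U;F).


Ȟ^0 = Z^2, Ȟ^1 = 0 and Ȟ^2 = 0

nonempty overlaps:
  W1={{q1},{q6},{q7},{q1,q2},{q1,q4},{q1,q6},{q1,q7},{q3,q6},{q3,q7},{q6,q7},{q1,q6,q7},{q3,q6,q7}} W2={{q3},{q4},{q7},{q1,q4},{q1,q7},{q3,q6},{q3,q7},{q6,q7},{q1,q6,q7},{q3,q6,q7}} W3={{q2},{q6},{q7},{q1,q2},{q1,q6},{q1,q7},{q3,q6},{q3,q7},{q6,q7},{q1,q6,q7},{q3,q6,q7}} W4={{q5}}
  W12={{q7},{q1,q4},{q1,q7},{q3,q6},{q3,q7},{q6,q7},{q1,q6,q7},{q3,q6,q7}} W13={{q6},{q7},{q1,q2},{q1,q6},{q1,q7},{q3,q6},{q3,q7},{q6,q7},{q1,q6,q7},{q3,q6,q7}} W23={{q7},{q1,q7},{q3,q6},{q3,q7},{q6,q7},{q1,q6,q7},{q3,q6,q7}}
  W123={{q7},{q1,q7},{q3,q6},{q3,q7},{q6,q7},{q1,q6,q7},{q3,q6,q7}}
components per intersection:
  W1: {{q1},{q6},{q7},{q1,q2},{q1,q4},{q1,q6},{q1,q7},{q3,q6},{q3,q7},{q6,q7},{q1,q6,q7},{q3,q6,q7}}
  W2: {{q3},{q7},{q1,q7},{q3,q6},{q3,q7},{q6,q7},{q1,q6,q7},{q3,q6,q7}} {{q4},{q1,q4}}
  W3: {{q2},{q1,q2}} {{q6},{q7},{q1,q6},{q1,q7},{q3,q6},{q3,q7},{q6,q7},{q1,q6,q7},{q3,q6,q7}}
  W4: {{q5}}
  W12: {{q7},{q1,q7},{q3,q6},{q3,q7},{q6,q7},{q1,q6,q7},{q3,q6,q7}} {{q1,q4}}
  W13: {{q6},{q7},{q1,q6},{q1,q7},{q3,q6},{q3,q7},{q6,q7},{q1,q6,q7},{q3,q6,q7}} {{q1,q2}}
  W23: {{q7},{q1,q7},{q3,q6},{q3,q7},{q6,q7},{q1,q6,q7},{q3,q6,q7}}
  W123: {{q7},{q1,q7},{q3,q6},{q3,q7},{q6,q7},{q1,q6,q7},{q3,q6,q7}}
C dims 6,5,1; δ0: rk 4, SNF 1^4; δ1: rk 1, SNF 1^1
degree 0: 6−4−0 = 2 → Ȟ^0 ≅ Z^2
degree 1: 5−1−4 = 0 → Ȟ^1 ≅ 0
degree 2: 1−0−1 = 0 → Ȟ^2 ≅ 0


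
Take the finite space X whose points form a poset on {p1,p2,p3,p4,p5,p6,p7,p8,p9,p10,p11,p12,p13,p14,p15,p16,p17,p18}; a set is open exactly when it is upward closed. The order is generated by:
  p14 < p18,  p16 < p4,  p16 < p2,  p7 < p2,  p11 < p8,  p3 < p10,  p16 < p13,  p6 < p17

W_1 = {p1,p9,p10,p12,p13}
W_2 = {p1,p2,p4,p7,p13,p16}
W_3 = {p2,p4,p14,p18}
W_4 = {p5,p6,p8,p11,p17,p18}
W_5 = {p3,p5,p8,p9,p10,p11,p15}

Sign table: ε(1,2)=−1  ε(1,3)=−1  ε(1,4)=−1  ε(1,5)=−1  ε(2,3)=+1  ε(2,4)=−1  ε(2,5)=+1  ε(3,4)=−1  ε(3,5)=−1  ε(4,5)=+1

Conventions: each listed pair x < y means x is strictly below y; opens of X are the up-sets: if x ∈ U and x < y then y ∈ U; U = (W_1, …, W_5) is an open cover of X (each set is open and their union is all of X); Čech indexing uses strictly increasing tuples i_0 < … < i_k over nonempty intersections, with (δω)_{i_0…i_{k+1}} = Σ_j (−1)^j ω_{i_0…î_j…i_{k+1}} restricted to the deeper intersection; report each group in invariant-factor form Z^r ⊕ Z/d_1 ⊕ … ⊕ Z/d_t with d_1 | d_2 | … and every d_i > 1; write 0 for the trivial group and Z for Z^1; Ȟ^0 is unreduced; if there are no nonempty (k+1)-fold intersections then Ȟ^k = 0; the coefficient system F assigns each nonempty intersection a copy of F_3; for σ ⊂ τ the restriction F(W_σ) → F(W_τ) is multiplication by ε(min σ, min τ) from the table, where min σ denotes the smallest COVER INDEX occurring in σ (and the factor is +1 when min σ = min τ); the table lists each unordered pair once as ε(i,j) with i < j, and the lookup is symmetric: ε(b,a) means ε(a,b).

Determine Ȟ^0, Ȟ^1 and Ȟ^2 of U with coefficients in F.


Ȟ^0 = 0, Ȟ^1 = 0 and Ȟ^2 = 0

cover nerve:
  W12={p1,p13} W15={p9,p10} W23={p2,p4} W34={p18} W45={p5,p8,p11}
C dims 5,5; δ0: rk_F3 5
Ȟ^0: (5−5)−0=0 ⇒ 0
Ȟ^1: (5−0)−5=0 ⇒ 0
Ȟ^2: (0−0)−0=0 ⇒ 0


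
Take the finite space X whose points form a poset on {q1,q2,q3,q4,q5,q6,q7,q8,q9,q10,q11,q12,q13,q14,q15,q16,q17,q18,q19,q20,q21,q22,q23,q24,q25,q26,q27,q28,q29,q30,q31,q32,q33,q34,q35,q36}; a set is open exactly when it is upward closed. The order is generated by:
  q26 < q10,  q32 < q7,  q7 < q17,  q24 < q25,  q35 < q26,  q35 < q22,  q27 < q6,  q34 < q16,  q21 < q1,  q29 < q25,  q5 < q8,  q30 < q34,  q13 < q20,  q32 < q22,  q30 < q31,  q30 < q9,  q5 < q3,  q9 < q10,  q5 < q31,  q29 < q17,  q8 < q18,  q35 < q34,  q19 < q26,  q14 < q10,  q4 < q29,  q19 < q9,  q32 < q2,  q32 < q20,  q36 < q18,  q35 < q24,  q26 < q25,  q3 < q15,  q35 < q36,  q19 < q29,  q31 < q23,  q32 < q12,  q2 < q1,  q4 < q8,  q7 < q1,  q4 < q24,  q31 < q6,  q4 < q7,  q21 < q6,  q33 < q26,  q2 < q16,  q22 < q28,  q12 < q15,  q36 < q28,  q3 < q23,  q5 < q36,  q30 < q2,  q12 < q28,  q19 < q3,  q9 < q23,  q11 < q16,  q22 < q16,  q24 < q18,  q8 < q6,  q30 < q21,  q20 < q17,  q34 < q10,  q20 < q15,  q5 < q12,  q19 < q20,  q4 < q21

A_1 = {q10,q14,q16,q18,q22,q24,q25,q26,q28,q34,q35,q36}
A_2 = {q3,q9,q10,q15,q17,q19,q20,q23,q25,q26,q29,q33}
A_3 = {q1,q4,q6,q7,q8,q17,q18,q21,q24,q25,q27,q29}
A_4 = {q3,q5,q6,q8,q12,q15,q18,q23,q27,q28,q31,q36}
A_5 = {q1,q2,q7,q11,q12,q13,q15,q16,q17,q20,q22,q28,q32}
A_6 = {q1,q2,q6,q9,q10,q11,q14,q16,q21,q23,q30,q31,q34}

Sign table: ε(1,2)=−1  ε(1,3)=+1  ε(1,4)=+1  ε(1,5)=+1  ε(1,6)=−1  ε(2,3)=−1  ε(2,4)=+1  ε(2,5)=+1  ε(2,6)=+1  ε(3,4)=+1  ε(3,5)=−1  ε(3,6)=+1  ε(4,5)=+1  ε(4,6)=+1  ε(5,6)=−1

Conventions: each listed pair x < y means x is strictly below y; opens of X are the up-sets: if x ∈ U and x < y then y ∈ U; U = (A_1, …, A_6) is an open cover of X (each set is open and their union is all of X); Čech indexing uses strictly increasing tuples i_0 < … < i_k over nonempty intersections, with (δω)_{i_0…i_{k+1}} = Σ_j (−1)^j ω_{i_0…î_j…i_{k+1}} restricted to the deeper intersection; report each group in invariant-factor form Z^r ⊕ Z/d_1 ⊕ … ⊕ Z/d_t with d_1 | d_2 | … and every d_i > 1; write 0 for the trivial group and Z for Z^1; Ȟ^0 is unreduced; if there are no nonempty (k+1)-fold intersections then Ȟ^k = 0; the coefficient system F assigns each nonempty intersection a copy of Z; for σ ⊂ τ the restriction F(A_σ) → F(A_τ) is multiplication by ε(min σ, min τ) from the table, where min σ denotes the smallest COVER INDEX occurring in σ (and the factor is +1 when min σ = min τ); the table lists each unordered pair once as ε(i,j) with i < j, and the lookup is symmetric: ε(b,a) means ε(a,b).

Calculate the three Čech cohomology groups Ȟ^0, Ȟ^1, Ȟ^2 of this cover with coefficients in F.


nerve of the cover:
  A12={q10,q25,q26} A13={q18,q24,q25} A14={q18,q28,q36} A15={q16,q22,q28} A16={q10,q14,q16,q34} A23={q17,q25,q29} A24={q3,q15,q23} A25={q15,q17,q20} A26={q9,q10,q23} A34={q6,q8,q18,q27} A35={q1,q7,q17} A36={q1,q6,q21} A45={q12,q15,q28} A46={q6,q23,q31} A56={q1,q2,q11,q16}
  A123={q25} A126={q10} A134={q18} A145={q28} A156={q16} A235={q17} A245={q15} A246={q23} A346={q6} A356={q1}
C dims 6,15,10; δ0: rk 6, SNF 1^5·2; δ1: rk 9, SNF 1^9
Ȟ^0 = (6 − 6) − 0 = 0, so Ȟ^0 ≅ 0
Ȟ^1 = (15 − 9) − 6 = 0 plus torsion [2], so Ȟ^1 ≅ Z/2
Ȟ^2 = (10 − 0) − 9 = 1, so Ȟ^2 ≅ Z

Ȟ^0 ≅ 0,  Ȟ^1 ≅ Z/2,  Ȟ^2 ≅ Z


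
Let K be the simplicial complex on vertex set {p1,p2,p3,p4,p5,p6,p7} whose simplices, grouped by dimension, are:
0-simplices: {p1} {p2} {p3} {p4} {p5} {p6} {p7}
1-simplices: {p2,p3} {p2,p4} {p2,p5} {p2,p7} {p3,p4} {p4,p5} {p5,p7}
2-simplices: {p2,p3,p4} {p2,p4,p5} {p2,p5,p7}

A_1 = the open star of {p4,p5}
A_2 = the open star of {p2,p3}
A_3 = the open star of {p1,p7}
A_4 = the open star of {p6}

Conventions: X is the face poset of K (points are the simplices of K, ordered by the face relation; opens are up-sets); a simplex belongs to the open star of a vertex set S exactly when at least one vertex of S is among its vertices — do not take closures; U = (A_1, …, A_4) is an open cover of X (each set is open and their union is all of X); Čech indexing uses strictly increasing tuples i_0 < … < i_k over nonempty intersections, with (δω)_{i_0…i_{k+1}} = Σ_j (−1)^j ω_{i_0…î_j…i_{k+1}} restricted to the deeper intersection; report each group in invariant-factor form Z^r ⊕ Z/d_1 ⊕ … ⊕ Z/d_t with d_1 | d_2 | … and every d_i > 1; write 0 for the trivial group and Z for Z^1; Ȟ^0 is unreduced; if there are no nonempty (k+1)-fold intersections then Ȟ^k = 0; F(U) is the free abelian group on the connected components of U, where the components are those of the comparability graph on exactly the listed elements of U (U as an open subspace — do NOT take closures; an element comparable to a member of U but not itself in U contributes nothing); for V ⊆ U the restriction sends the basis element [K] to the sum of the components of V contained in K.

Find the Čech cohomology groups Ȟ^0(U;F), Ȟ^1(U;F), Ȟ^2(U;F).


Ȟ^0 = Z^3, Ȟ^1 = 0 and Ȟ^2 = 0

cover nerve:
  A1={{p4},{p5},{p2,p4},{p2,p5},{p3,p4},{p4,p5},{p5,p7},{p2,p3,p4},{p2,p4,p5},{p2,p5,p7}} A2={{p2},{p3},{p2,p3},{p2,p4},{p2,p5},{p2,p7},{p3,p4},{p2,p3,p4},{p2,p4,p5},{p2,p5,p7}} A3={{p1},{p7},{p2,p7},{p5,p7},{p2,p5,p7}} A4={{p6}}
  A12={{p2,p4},{p2,p5},{p3,p4},{p2,p3,p4},{p2,p4,p5},{p2,p5,p7}} A13={{p5,p7},{p2,p5,p7}} A23={{p2,p7},{p2,p5,p7}}
  A123={{p2,p5,p7}}
components per intersection:
  A1: {{p4},{p5},{p2,p4},{p2,p5},{p3,p4},{p4,p5},{p5,p7},{p2,p3,p4},{p2,p4,p5},{p2,p5,p7}}
  A2: {{p2},{p3},{p2,p3},{p2,p4},{p2,p5},{p2,p7},{p3,p4},{p2,p3,p4},{p2,p4,p5},{p2,p5,p7}}
  A3: {{p1}} {{p7},{p2,p7},{p5,p7},{p2,p5,p7}}
  A4: {{p6}}
  A12: {{p2,p4},{p2,p5},{p3,p4},{p2,p3,p4},{p2,p4,p5},{p2,p5,p7}}
  A13: {{p5,p7},{p2,p5,p7}}
  A23: {{p2,p7},{p2,p5,p7}}
  A123: {{p2,p5,p7}}
C dims 5,3,1; δ0: rk 2, SNF 1^2; δ1: rk 1, SNF 1^1
Ȟ^0: (5−2)−0=3 ⇒ Z^3
Ȟ^1: (3−1)−2=0 ⇒ 0
Ȟ^2: (1−0)−1=0 ⇒ 0


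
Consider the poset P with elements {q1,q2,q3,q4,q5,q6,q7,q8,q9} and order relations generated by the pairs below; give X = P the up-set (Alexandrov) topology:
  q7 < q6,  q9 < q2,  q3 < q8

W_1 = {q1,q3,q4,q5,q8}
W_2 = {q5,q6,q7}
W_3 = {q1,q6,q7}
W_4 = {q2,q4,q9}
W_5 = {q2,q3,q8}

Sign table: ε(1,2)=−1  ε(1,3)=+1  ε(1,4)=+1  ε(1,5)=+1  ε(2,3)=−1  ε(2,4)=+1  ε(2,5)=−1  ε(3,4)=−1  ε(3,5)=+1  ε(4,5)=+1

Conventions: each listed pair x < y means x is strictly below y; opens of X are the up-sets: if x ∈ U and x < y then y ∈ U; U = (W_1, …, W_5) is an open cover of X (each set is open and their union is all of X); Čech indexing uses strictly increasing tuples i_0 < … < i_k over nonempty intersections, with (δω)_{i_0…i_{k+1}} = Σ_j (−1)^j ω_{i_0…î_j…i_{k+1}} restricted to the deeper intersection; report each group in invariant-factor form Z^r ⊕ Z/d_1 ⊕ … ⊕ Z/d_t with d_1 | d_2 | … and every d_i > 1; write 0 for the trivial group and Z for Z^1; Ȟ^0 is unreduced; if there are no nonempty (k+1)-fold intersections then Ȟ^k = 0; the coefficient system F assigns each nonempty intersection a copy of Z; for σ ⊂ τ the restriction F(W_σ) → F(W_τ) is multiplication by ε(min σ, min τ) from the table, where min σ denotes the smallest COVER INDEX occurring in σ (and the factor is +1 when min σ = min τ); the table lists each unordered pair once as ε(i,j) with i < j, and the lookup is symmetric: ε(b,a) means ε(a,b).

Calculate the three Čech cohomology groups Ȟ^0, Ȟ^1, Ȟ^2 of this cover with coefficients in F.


Ȟ^0 ≅ Z, Ȟ^1 ≅ Z^2 and Ȟ^2 ≅ 0

nonempty intersections:
  W12={q5} W13={q1} W14={q4} W15={q3,q8} W23={q6,q7} W45={q2}
C dims 5,6; δ0: rk 4, SNF 1^4
Ȟ^0: (5−4)−0=1 ⇒ Z
Ȟ^1: (6−0)−4=2 ⇒ Z^2
Ȟ^2: (0−0)−0=0 ⇒ 0
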